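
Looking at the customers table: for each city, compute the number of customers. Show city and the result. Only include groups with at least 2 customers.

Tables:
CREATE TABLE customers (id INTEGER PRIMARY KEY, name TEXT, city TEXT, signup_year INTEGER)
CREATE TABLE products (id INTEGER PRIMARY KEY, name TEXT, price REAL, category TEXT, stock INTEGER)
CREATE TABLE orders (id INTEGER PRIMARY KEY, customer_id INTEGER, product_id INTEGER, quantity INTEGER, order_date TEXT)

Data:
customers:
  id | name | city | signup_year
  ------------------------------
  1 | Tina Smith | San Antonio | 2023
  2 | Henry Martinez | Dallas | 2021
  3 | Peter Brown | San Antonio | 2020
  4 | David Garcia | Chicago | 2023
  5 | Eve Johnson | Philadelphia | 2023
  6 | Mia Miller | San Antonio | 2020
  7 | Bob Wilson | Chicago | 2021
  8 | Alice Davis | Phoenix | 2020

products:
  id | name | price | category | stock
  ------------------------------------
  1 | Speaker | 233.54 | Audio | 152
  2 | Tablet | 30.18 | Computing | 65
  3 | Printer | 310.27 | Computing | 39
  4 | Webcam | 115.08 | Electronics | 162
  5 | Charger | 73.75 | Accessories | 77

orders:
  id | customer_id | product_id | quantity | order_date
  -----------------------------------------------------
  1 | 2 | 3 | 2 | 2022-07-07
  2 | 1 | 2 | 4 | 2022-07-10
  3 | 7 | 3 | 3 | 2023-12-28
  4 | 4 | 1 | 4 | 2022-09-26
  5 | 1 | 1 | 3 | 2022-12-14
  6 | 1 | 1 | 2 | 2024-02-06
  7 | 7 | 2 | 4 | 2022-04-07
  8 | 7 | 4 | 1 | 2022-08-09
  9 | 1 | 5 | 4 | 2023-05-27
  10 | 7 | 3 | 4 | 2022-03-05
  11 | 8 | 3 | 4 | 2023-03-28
SELECT city, COUNT(*) AS n FROM customers GROUP BY city HAVING COUNT(*) >= 2

Execution result:
city | n
Chicago | 2
San Antonio | 3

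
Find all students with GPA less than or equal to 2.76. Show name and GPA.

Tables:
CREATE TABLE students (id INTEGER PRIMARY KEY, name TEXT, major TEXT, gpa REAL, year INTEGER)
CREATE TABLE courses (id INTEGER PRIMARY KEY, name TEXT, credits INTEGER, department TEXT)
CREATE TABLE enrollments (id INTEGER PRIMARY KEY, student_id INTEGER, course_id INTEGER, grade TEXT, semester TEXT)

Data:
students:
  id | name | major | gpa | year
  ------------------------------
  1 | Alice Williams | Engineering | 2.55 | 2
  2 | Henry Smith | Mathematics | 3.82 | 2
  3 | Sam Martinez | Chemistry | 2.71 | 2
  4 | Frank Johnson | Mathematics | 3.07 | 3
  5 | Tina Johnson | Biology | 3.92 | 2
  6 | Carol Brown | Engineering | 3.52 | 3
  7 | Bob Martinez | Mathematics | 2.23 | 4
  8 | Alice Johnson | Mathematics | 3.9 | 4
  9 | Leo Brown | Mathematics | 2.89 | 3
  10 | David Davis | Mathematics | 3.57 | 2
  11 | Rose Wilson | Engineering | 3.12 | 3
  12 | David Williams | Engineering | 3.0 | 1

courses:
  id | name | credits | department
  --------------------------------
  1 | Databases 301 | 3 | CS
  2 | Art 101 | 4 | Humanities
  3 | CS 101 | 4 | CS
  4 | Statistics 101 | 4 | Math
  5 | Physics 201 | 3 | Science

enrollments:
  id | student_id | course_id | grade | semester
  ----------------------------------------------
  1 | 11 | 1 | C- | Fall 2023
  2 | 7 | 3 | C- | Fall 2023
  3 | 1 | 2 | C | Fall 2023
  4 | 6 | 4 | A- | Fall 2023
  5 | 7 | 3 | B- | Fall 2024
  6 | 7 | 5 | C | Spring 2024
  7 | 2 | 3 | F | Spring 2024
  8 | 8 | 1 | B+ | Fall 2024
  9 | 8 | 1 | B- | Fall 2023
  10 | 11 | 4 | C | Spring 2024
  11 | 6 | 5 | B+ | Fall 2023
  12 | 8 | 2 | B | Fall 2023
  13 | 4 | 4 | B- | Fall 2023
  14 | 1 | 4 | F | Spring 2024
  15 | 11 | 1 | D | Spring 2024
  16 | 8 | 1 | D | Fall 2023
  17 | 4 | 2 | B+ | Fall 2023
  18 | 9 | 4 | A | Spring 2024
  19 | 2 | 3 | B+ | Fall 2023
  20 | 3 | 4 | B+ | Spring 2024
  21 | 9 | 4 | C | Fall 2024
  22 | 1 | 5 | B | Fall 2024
SELECT name, gpa FROM students WHERE gpa <= 2.76

Execution result:
name | gpa
Alice Williams | 2.55
Sam Martinez | 2.71
Bob Martinez | 2.23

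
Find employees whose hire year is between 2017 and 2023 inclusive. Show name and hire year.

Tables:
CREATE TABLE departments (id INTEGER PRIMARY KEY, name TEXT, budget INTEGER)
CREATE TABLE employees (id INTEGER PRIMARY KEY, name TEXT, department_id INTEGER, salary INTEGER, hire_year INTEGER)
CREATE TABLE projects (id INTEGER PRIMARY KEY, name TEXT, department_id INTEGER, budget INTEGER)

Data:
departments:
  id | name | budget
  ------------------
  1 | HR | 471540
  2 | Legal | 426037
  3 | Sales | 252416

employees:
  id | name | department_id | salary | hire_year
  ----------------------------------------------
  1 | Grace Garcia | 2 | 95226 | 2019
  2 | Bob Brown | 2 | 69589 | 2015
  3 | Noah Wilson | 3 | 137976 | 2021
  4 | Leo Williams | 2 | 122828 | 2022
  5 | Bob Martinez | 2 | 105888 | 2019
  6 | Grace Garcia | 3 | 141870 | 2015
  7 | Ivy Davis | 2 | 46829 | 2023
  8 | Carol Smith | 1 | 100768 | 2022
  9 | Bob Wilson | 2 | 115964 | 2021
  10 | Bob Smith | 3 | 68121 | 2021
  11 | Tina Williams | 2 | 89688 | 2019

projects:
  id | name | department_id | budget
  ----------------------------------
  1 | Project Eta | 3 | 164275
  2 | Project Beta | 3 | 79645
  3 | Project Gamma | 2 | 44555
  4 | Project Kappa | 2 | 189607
SELECT name, hire_year FROM employees WHERE hire_year BETWEEN 2017 AND 2023

Execution result:
name | hire_year
Grace Garcia | 2019
Noah Wilson | 2021
Leo Williams | 2022
Bob Martinez | 2019
Ivy Davis | 2023
Carol Smith | 2022
Bob Wilson | 2021
Bob Smith | 2021
Tina Williams | 2019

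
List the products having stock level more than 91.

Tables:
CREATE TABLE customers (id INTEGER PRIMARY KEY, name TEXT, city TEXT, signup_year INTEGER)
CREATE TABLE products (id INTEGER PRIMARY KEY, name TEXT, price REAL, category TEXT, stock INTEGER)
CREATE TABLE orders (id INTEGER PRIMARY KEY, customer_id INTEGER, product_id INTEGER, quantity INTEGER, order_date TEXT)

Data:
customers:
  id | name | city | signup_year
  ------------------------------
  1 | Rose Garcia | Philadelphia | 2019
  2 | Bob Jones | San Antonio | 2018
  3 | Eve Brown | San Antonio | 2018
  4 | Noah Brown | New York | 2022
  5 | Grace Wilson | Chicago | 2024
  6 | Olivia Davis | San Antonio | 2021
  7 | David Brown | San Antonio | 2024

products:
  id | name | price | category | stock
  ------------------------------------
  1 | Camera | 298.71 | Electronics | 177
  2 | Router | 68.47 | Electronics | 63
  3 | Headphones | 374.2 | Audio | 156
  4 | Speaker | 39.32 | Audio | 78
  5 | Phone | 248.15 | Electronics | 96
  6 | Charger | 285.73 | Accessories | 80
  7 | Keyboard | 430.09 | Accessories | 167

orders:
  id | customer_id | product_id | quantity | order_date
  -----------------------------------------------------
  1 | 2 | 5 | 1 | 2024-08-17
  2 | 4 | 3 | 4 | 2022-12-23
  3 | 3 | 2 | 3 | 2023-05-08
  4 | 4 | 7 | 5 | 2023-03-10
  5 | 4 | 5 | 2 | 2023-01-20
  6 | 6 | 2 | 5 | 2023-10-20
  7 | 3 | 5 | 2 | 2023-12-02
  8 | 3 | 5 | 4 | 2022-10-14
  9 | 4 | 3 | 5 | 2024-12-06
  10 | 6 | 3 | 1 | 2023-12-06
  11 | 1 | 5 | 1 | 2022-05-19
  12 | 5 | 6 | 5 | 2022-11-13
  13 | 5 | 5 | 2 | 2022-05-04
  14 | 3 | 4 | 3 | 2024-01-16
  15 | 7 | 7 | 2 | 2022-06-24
SELECT name, stock FROM products WHERE stock > 91

Execution result:
name | stock
Camera | 177
Headphones | 156
Phone | 96
Keyboard | 167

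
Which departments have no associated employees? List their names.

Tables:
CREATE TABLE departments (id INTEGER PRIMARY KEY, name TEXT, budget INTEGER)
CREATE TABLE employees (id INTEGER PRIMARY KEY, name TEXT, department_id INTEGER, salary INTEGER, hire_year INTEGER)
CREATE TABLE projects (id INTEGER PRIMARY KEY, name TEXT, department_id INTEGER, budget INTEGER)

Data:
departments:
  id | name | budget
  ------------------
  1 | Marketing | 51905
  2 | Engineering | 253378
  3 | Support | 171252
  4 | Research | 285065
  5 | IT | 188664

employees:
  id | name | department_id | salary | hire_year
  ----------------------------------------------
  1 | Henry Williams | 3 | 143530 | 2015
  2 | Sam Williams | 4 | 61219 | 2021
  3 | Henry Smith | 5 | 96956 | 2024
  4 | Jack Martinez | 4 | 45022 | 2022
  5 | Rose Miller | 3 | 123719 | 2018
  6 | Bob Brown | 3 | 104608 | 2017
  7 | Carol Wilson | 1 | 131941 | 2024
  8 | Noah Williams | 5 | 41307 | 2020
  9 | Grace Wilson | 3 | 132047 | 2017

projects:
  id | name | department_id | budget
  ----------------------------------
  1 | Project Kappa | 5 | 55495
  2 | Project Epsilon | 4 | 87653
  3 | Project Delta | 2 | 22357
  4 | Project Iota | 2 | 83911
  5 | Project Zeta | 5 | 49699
SELECT p.name FROM departments p LEFT JOIN employees c ON c.department_id = p.id WHERE c.id IS NULL

Execution result:
Engineering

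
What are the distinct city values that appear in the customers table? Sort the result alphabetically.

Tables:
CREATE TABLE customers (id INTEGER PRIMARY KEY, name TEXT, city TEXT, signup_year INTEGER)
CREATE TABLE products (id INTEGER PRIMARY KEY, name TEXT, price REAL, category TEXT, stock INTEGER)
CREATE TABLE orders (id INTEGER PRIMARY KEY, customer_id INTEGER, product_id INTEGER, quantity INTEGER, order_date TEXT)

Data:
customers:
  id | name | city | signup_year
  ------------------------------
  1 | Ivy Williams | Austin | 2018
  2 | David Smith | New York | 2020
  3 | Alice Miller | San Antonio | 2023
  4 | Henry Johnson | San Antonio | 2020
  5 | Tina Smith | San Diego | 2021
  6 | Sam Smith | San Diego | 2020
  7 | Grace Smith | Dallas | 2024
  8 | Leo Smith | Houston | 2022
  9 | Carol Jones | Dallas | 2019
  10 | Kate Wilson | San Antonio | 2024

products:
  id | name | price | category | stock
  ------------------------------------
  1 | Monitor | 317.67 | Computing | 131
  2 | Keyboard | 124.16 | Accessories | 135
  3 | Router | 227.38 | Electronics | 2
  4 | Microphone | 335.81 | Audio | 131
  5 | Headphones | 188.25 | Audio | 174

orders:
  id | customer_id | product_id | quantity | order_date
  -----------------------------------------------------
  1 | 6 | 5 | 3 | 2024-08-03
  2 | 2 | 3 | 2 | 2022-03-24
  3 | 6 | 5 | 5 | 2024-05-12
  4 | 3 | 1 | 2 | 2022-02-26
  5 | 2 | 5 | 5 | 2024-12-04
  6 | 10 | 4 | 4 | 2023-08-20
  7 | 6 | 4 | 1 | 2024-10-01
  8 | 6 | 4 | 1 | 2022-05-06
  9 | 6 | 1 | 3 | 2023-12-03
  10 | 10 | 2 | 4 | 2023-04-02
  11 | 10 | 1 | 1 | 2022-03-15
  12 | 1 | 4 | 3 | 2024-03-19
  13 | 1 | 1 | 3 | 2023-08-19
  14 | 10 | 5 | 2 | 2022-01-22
SELECT DISTINCT city FROM customers ORDER BY city

Execution result:
city
Austin
Dallas
Houston
New York
San Antonio
San Diego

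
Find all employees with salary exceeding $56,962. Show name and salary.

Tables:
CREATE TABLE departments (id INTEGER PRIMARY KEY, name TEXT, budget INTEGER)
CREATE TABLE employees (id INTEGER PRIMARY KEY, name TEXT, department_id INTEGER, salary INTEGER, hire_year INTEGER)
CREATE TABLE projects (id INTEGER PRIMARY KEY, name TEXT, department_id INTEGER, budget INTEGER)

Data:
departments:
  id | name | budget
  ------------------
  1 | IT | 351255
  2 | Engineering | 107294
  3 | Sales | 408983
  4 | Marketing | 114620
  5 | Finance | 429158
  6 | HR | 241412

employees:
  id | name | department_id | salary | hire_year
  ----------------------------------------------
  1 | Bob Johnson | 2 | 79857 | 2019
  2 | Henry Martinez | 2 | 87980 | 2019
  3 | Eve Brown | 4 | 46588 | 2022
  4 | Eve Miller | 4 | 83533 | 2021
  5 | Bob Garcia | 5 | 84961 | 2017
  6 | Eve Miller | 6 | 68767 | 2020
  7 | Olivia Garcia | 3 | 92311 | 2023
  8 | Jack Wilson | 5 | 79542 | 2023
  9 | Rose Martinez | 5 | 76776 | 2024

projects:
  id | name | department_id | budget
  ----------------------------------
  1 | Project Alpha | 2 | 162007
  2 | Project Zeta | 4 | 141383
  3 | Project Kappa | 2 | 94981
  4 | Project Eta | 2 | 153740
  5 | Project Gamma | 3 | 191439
SELECT name, salary FROM employees WHERE salary > 56962

Execution result:
name | salary
Bob Johnson | 79857
Henry Martinez | 87980
Eve Miller | 83533
Bob Garcia | 84961
Eve Miller | 68767
Olivia Garcia | 92311
Jack Wilson | 79542
Rose Martinez | 76776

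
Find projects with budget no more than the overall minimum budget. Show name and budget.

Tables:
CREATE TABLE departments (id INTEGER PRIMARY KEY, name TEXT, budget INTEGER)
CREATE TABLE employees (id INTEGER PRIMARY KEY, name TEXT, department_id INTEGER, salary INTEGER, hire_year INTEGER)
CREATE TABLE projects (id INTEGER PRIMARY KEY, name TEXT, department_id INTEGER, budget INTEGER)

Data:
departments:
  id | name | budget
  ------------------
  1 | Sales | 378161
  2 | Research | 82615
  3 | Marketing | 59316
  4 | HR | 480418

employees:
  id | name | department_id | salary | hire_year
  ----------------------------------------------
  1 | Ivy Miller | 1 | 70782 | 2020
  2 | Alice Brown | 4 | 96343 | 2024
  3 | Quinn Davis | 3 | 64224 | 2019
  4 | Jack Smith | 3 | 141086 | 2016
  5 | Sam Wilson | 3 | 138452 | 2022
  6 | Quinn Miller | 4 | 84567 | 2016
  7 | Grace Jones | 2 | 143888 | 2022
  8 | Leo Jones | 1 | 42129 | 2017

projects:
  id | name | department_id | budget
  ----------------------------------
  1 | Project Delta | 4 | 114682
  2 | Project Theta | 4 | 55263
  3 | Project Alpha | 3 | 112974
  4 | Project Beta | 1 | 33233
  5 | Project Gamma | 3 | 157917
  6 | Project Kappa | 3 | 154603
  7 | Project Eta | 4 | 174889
SELECT name, budget FROM projects WHERE budget <= (SELECT MIN(budget) FROM projects)

Execution result:
name | budget
Project Beta | 33233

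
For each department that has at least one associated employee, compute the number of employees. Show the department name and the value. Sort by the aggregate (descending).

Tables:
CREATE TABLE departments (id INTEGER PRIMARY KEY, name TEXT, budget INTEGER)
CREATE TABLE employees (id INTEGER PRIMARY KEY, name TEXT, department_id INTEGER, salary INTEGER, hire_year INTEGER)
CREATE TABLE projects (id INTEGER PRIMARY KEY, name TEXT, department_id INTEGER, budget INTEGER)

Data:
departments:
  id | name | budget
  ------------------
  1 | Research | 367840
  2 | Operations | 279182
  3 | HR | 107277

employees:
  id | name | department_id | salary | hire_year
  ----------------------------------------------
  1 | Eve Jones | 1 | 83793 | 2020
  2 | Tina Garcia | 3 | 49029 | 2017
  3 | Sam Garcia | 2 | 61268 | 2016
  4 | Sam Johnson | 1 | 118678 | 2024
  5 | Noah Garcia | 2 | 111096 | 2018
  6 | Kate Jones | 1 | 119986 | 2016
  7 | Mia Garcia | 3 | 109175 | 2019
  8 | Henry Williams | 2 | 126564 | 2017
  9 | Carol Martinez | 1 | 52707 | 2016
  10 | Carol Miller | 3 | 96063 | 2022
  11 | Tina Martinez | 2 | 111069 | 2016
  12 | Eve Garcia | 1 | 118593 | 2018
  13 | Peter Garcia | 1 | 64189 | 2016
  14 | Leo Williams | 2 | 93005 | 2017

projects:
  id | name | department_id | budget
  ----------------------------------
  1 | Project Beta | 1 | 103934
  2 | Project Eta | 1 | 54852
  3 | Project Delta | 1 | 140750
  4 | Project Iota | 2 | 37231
SELECT p.name, COUNT(*) AS n FROM employees c JOIN departments p ON c.department_id = p.id GROUP BY p.id, p.name ORDER BY n DESC

Execution result:
name | n
Research | 6
Operations | 5
HR | 3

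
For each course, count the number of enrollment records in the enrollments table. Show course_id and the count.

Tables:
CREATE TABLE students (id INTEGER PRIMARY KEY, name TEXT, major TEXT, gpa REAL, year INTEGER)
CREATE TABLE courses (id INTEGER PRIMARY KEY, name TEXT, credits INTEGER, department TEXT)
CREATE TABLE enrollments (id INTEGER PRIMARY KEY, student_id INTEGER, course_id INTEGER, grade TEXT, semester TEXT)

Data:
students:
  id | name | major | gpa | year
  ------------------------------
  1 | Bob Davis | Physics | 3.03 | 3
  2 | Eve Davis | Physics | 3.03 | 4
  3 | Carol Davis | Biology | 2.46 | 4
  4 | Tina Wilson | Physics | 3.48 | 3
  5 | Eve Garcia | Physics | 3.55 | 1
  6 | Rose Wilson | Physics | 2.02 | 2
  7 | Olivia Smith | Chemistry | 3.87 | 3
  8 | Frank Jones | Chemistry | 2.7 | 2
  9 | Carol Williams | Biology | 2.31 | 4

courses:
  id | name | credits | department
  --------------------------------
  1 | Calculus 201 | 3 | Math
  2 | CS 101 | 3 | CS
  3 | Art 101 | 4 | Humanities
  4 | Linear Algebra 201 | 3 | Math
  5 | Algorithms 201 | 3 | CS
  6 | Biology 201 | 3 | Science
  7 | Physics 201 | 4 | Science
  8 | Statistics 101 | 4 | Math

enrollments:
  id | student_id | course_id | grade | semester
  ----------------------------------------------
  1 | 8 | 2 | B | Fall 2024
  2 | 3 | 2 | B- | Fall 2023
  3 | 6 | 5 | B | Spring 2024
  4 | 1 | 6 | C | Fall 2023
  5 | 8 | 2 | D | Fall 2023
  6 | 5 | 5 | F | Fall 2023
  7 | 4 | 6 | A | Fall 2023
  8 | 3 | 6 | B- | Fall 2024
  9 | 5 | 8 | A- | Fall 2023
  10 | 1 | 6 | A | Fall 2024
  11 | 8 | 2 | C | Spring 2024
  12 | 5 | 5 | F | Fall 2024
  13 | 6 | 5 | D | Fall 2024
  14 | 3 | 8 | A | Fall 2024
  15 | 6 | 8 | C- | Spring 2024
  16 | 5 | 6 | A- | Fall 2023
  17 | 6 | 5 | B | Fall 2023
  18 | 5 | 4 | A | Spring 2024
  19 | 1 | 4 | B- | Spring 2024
SELECT course_id, COUNT(*) AS enrollment_count FROM enrollments GROUP BY course_id

Execution result:
course_id | enrollment_count
2 | 4
4 | 2
5 | 5
6 | 5
8 | 3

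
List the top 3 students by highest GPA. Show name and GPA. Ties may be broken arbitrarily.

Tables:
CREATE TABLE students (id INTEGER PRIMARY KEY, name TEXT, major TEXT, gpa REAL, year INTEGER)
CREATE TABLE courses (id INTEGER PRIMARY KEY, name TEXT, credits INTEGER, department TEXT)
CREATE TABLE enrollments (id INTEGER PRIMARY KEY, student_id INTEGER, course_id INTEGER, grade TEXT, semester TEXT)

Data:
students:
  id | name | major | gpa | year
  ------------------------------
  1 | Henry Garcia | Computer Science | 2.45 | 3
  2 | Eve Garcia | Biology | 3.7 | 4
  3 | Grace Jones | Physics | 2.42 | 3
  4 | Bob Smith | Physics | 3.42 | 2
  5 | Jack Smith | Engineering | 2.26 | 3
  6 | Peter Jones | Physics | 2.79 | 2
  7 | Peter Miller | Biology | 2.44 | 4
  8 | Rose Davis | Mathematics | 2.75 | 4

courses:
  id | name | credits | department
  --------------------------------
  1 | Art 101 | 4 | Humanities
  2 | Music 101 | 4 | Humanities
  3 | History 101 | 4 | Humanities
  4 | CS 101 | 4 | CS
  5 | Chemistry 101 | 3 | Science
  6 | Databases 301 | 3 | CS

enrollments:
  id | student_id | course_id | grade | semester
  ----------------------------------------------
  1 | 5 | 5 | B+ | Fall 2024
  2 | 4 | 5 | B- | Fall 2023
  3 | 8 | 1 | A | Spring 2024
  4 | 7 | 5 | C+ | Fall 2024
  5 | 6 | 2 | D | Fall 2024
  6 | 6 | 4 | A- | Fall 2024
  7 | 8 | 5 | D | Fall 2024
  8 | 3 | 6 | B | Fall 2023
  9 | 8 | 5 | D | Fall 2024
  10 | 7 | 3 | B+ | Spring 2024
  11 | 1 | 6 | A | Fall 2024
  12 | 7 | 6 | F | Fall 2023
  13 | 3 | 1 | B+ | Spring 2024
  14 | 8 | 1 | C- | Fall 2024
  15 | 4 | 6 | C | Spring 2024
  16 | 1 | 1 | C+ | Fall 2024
SELECT name, gpa FROM students ORDER BY gpa DESC LIMIT 3

Execution result:
name | gpa
Eve Garcia | 3.70
Bob Smith | 3.42
Peter Jones | 2.79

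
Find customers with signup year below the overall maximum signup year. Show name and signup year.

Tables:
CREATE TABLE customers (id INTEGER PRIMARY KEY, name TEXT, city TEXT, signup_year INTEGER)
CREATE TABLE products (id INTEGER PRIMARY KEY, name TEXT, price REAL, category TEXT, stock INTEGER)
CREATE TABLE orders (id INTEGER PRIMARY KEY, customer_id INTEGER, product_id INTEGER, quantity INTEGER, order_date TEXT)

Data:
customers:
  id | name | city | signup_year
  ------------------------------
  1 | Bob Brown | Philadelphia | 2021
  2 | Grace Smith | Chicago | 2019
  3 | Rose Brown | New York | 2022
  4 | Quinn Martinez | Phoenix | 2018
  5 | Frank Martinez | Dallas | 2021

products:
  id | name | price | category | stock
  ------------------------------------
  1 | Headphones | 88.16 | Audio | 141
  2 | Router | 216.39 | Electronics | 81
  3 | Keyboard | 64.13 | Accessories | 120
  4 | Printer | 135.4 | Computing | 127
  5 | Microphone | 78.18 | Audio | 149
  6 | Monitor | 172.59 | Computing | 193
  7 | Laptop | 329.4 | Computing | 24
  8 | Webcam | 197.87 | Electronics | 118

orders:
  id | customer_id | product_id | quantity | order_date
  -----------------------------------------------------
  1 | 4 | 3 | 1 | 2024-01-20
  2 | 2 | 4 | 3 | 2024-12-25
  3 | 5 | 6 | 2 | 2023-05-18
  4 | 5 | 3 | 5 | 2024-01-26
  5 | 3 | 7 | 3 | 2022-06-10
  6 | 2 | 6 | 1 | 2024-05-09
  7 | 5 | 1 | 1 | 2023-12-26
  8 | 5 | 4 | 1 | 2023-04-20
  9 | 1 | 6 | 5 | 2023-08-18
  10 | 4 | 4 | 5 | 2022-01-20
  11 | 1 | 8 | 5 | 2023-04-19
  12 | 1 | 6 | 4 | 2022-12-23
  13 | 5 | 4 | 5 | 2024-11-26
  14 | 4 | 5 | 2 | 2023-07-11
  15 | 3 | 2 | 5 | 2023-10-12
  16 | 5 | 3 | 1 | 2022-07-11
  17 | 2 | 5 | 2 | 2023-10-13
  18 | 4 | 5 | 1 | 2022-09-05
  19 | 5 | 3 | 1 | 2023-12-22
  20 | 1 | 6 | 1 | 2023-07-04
SELECT name, signup_year FROM customers WHERE signup_year < (SELECT MAX(signup_year) FROM customers)

Execution result:
name | signup_year
Bob Brown | 2021
Grace Smith | 2019
Quinn Martinez | 2018
Frank Martinez | 2021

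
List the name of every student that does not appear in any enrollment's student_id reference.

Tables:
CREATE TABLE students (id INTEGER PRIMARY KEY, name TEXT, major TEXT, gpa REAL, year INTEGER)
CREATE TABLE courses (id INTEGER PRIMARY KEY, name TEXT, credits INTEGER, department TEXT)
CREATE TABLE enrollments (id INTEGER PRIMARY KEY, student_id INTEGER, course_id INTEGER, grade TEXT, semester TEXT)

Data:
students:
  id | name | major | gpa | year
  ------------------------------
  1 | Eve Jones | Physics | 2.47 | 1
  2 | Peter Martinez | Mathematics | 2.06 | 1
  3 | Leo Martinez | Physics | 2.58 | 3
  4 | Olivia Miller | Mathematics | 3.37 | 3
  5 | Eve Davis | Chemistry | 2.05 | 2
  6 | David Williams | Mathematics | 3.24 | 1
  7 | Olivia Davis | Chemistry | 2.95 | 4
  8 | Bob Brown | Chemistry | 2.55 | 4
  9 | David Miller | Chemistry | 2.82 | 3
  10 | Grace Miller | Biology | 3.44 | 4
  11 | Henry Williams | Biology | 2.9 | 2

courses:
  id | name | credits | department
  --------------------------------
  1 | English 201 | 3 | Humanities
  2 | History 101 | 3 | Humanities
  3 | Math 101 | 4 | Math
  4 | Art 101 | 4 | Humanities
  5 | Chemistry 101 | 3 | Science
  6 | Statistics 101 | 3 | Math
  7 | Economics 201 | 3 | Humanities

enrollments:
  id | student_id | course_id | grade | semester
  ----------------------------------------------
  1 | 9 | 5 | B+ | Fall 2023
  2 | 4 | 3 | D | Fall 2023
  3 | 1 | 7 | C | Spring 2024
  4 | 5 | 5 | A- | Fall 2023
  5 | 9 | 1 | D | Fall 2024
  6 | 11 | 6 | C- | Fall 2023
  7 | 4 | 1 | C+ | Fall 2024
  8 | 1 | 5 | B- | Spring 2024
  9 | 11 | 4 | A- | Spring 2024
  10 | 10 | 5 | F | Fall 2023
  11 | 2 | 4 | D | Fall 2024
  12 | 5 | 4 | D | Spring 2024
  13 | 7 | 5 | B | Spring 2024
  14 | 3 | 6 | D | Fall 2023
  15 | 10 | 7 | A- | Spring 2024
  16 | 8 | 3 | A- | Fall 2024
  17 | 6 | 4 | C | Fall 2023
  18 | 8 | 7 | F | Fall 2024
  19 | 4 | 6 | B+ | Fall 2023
SELECT p.name FROM students p LEFT JOIN enrollments c ON c.student_id = p.id WHERE c.id IS NULL

Execution result:
(no rows)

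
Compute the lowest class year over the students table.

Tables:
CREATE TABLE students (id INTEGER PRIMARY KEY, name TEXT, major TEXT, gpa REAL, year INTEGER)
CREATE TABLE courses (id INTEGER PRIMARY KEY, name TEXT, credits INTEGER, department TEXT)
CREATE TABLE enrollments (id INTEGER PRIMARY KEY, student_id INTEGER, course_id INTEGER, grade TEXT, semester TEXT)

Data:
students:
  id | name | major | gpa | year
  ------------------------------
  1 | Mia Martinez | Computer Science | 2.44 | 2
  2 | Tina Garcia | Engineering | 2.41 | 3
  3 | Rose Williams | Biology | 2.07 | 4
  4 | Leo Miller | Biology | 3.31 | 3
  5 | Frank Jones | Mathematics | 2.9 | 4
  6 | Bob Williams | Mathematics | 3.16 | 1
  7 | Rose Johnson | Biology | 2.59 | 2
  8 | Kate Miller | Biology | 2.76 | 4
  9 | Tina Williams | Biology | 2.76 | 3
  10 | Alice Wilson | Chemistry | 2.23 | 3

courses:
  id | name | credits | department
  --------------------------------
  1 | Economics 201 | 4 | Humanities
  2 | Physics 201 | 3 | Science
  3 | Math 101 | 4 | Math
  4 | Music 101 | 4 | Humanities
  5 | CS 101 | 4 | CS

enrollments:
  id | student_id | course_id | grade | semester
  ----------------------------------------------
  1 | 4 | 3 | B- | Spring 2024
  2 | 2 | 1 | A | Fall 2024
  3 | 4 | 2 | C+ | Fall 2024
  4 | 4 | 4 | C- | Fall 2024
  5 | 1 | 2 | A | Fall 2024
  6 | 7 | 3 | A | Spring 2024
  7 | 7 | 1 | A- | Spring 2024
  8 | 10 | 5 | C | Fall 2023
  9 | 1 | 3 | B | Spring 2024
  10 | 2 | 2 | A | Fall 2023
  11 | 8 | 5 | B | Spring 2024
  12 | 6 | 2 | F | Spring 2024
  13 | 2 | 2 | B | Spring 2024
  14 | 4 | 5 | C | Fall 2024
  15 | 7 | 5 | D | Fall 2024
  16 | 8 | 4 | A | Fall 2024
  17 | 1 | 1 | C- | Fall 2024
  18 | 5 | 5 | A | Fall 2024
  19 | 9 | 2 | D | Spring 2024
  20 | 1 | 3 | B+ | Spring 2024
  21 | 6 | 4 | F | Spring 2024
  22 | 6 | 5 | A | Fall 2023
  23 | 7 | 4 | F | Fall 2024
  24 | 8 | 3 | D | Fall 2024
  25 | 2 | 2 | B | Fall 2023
SELECT MIN(year) FROM students

Execution result:
1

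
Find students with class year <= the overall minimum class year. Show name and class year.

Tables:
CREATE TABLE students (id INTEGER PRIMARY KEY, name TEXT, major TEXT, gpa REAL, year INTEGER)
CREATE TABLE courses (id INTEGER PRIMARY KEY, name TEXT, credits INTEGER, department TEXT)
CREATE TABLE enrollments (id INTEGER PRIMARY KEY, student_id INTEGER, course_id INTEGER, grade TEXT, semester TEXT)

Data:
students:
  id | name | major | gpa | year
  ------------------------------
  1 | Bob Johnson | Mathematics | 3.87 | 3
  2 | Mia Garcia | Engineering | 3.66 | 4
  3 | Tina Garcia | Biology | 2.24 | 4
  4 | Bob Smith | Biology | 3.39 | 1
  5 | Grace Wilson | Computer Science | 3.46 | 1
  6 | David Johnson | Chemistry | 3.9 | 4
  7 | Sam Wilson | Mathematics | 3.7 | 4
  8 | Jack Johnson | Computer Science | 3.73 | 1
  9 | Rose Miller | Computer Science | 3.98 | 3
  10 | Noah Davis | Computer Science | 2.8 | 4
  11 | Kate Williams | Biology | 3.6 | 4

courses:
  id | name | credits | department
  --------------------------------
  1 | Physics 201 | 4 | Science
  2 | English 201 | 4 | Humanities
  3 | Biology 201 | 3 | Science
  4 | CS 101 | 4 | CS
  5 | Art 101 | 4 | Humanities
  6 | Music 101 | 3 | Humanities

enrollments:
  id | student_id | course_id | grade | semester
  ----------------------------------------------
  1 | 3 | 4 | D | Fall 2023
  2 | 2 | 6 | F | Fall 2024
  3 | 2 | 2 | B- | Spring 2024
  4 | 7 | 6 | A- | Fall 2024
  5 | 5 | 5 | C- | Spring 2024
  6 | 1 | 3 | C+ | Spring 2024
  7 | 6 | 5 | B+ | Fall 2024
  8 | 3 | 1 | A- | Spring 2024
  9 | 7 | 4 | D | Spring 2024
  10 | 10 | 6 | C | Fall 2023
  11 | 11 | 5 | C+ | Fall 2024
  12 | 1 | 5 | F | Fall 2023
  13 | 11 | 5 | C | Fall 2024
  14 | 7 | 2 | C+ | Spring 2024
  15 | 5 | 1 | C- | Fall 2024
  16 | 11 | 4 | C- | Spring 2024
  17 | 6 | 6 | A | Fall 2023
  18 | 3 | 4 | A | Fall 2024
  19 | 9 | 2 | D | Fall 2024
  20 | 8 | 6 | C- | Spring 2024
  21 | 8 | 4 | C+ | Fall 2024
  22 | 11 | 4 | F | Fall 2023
SELECT name, year FROM students WHERE year <= (SELECT MIN(year) FROM students)

Execution result:
name | year
Bob Smith | 1
Grace Wilson | 1
Jack Johnson | 1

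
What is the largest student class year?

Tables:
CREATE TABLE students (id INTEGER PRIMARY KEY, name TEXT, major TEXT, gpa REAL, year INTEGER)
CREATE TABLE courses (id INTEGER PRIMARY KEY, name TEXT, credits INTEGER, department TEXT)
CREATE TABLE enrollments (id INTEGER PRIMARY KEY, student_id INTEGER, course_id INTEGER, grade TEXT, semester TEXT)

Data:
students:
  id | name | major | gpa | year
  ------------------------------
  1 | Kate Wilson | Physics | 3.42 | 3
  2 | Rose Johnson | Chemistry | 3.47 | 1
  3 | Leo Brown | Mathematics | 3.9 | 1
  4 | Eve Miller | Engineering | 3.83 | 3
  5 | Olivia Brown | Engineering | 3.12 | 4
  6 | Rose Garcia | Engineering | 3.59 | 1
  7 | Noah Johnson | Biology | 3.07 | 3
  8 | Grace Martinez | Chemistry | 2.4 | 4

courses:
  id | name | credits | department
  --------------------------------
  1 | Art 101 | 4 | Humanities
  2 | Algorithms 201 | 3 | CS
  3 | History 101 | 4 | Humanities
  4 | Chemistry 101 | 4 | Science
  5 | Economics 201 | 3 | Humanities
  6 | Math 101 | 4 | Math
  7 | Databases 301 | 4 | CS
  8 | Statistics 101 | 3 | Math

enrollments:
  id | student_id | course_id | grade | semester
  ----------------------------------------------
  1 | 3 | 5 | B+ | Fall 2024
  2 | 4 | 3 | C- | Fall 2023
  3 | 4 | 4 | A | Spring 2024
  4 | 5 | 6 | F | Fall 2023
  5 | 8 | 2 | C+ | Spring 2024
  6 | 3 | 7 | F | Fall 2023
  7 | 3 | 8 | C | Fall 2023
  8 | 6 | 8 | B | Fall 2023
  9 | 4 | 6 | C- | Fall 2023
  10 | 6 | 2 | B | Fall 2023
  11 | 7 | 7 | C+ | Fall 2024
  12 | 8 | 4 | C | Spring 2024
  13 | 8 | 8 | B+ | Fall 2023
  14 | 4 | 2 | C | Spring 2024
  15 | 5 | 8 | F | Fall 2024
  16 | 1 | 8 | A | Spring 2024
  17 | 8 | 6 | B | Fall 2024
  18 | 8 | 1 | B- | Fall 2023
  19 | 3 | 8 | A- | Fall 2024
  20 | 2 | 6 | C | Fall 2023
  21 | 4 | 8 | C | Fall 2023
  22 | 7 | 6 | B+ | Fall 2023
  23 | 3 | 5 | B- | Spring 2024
SELECT MAX(year) FROM students

Execution result:
4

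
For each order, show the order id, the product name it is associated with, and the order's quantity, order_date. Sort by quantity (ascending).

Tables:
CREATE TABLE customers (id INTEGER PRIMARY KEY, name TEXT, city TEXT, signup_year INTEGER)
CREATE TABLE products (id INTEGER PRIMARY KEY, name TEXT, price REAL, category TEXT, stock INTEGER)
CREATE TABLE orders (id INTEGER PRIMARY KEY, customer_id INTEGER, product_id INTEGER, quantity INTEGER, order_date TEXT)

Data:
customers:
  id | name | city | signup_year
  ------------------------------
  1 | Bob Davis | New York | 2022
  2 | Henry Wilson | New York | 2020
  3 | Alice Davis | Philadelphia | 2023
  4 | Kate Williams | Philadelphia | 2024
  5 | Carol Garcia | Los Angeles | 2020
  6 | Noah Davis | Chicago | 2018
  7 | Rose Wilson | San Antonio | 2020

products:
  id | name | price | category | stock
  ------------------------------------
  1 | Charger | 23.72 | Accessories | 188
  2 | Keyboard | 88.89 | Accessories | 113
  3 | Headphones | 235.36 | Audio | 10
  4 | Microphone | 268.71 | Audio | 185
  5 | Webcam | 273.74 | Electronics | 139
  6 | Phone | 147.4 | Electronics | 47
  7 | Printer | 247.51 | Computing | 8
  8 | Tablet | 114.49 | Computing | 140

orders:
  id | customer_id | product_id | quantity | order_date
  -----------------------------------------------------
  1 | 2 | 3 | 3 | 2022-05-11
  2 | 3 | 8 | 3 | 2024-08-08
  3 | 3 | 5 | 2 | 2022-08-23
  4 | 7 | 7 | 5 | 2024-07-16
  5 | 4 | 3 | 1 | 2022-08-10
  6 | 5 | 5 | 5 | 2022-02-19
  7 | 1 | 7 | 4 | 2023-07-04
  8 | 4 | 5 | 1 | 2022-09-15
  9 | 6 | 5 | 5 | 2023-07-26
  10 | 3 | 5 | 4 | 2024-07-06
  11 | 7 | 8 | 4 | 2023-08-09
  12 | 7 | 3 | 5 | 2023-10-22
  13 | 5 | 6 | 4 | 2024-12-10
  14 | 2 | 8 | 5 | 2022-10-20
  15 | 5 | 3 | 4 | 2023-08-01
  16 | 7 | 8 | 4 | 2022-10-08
SELECT c.id, p.name AS product, c.quantity, c.order_date FROM orders c JOIN products p ON c.product_id = p.id ORDER BY c.quantity ASC

Execution result:
id | product | quantity | order_date
5 | Headphones | 1 | 2022-08-10
8 | Webcam | 1 | 2022-09-15
3 | Webcam | 2 | 2022-08-23
1 | Headphones | 3 | 2022-05-11
2 | Tablet | 3 | 2024-08-08
7 | Printer | 4 | 2023-07-04
10 | Webcam | 4 | 2024-07-06
11 | Tablet | 4 | 2023-08-09
13 | Phone | 4 | 2024-12-10
15 | Headphones | 4 | 2023-08-01
16 | Tablet | 4 | 2022-10-08
4 | Printer | 5 | 2024-07-16
6 | Webcam | 5 | 2022-02-19
9 | Webcam | 5 | 2023-07-26
12 | Headphones | 5 | 2023-10-22
14 | Tablet | 5 | 2022-10-20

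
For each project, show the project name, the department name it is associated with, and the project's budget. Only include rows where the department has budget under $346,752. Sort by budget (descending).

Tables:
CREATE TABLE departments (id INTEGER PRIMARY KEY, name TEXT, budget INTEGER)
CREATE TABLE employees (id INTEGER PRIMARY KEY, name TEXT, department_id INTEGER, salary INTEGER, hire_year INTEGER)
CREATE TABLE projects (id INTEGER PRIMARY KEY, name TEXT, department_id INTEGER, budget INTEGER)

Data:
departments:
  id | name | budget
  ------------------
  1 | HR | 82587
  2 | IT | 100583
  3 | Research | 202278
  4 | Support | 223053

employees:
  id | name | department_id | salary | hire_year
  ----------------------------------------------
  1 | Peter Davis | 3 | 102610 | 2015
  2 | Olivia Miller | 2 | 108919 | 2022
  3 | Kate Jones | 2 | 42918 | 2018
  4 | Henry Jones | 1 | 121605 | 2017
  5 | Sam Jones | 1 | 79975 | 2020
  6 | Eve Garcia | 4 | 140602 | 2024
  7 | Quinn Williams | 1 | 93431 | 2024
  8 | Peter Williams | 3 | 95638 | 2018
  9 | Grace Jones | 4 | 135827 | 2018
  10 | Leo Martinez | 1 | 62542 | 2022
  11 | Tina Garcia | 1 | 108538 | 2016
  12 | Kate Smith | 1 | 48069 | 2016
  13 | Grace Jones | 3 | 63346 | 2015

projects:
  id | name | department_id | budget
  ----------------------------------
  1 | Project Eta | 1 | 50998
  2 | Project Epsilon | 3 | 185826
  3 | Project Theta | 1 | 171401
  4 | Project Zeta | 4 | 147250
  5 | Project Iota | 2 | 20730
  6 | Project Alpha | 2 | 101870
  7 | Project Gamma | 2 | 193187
SELECT c.name, p.name AS department, c.budget FROM projects c JOIN departments p ON c.department_id = p.id WHERE p.budget < 346752 ORDER BY c.budget DESC

Execution result:
name | department | budget
Project Gamma | IT | 193187
Project Epsilon | Research | 185826
Project Theta | HR | 171401
Project Zeta | Support | 147250
Project Alpha | IT | 101870
Project Eta | HR | 50998
Project Iota | IT | 20730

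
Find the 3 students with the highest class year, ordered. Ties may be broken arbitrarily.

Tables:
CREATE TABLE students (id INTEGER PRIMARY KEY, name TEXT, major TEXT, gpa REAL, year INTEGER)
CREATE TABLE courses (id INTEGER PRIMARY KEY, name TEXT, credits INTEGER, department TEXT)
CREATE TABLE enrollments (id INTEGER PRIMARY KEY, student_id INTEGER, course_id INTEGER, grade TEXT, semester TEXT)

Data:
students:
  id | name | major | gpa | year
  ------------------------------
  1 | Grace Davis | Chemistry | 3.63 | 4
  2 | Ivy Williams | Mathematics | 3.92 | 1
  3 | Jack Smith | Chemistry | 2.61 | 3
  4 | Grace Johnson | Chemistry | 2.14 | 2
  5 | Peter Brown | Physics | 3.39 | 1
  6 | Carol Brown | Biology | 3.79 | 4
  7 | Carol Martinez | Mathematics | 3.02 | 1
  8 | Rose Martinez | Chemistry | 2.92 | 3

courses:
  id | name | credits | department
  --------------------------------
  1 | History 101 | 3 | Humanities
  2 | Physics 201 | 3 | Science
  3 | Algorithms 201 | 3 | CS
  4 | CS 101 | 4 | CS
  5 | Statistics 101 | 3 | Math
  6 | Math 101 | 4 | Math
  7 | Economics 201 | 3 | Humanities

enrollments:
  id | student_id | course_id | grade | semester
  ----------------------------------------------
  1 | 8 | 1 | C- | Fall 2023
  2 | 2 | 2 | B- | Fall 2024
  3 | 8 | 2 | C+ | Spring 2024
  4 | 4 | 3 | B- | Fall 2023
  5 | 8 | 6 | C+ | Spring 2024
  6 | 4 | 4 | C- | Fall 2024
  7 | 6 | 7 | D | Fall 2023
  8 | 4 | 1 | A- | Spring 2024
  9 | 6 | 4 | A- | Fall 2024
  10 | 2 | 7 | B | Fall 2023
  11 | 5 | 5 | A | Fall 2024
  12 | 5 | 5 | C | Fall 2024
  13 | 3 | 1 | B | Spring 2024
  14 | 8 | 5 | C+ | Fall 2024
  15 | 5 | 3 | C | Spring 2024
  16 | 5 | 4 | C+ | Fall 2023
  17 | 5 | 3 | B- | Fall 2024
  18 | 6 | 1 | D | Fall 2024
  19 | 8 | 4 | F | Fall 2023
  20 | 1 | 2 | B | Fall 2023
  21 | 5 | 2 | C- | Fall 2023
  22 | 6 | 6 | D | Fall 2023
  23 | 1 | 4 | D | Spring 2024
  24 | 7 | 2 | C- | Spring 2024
SELECT name, year FROM students ORDER BY year DESC LIMIT 3

Execution result:
name | year
Grace Davis | 4
Carol Brown | 4
Jack Smith | 3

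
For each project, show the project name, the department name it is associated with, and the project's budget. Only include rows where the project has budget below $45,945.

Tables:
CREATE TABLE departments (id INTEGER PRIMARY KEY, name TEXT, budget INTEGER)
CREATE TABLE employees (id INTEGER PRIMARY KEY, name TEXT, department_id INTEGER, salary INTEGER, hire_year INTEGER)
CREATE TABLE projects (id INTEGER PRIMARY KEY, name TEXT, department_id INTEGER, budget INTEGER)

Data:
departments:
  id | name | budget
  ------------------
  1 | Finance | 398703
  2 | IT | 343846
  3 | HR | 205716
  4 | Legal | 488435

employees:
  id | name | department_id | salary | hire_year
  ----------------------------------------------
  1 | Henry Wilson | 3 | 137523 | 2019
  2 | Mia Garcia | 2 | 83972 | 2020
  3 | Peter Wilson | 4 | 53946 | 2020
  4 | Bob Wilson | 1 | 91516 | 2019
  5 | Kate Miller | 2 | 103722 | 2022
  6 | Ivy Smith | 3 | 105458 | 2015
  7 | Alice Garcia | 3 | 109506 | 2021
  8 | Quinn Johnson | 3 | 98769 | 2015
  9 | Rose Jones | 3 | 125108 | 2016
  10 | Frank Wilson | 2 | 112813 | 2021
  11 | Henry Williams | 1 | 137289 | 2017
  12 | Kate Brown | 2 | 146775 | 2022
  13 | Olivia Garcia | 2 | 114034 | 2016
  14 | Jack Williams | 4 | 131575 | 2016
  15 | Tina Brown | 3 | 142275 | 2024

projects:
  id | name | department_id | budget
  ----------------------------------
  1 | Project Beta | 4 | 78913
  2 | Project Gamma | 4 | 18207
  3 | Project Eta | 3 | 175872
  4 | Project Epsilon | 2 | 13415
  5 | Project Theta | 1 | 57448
SELECT c.name, p.name AS department, c.budget FROM projects c JOIN departments p ON c.department_id = p.id WHERE c.budget < 45945

Execution result:
name | department | budget
Project Gamma | Legal | 18207
Project Epsilon | IT | 13415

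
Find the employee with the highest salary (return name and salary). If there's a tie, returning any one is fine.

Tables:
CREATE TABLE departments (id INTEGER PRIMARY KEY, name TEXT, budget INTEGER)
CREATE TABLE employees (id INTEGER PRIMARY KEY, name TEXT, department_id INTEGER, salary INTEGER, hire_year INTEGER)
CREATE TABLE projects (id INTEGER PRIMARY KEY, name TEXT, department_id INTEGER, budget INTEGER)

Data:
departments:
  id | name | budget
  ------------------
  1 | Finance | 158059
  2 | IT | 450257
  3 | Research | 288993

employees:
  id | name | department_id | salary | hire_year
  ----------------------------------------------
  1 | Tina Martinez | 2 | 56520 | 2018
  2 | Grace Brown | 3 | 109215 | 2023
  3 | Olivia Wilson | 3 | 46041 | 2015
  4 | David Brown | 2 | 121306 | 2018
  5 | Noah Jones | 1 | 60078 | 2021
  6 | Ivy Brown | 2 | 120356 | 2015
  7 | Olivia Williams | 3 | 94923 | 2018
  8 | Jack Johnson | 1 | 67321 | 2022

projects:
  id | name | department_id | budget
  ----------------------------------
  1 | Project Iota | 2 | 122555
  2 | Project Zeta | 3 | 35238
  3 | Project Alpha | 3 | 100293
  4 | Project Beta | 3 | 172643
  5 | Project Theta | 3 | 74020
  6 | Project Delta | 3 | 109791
SELECT name, salary FROM employees ORDER BY salary DESC LIMIT 1

Execution result:
name | salary
David Brown | 121306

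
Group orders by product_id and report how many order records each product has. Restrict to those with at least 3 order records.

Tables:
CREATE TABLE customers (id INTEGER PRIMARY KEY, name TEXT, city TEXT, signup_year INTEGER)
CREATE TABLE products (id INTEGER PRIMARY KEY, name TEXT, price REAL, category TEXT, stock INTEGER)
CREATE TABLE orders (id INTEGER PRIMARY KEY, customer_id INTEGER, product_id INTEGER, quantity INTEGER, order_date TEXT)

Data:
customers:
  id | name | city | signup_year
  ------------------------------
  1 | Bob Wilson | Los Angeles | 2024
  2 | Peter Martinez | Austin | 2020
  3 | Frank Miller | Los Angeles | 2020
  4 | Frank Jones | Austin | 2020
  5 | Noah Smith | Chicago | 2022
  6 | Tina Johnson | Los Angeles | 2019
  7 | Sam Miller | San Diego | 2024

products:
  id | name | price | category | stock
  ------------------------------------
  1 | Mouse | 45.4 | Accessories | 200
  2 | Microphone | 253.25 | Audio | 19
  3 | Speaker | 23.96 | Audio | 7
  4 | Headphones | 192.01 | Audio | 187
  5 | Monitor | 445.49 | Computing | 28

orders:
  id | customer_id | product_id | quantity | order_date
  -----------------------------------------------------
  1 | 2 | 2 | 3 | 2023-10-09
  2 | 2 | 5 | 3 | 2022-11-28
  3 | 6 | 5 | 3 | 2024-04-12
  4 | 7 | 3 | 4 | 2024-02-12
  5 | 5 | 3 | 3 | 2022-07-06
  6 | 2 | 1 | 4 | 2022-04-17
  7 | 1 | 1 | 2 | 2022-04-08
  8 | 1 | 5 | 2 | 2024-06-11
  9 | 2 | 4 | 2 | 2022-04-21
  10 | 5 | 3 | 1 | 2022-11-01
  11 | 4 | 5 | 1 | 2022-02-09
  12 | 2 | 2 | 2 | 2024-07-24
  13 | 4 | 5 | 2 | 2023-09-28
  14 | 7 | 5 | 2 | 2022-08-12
SELECT product_id, COUNT(*) AS order_count FROM orders GROUP BY product_id HAVING COUNT(*) >= 3

Execution result:
product_id | order_count
3 | 3
5 | 6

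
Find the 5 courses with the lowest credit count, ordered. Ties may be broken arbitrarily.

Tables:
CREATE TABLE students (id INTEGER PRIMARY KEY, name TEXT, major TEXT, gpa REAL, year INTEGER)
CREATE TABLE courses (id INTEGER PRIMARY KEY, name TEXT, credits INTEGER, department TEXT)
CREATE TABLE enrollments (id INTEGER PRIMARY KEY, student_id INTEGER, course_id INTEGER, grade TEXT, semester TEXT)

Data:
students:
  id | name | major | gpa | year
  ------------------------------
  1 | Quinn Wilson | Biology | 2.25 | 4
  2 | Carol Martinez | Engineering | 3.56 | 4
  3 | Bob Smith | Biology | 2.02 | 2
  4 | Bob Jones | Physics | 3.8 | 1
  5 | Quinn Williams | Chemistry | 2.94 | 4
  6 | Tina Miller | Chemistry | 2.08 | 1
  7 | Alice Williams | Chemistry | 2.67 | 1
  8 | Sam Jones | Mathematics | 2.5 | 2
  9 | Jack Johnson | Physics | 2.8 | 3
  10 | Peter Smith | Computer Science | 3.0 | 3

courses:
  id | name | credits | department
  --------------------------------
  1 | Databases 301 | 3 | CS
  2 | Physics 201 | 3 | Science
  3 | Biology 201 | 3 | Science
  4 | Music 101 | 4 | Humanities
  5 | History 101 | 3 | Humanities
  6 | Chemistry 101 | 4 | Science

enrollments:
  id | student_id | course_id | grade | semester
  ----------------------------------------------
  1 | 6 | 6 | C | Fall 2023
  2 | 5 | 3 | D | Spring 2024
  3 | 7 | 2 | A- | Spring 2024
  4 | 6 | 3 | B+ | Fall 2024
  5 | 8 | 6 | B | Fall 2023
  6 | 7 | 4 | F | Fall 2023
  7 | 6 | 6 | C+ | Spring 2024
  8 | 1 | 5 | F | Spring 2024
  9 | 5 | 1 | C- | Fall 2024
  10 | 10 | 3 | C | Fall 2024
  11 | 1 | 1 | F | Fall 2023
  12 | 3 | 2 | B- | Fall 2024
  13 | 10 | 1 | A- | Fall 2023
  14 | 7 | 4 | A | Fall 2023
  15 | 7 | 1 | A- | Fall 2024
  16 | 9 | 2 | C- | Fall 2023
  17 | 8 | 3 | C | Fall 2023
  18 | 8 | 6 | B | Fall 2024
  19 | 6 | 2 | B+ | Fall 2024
SELECT name, credits FROM courses ORDER BY credits ASC LIMIT 5

Execution result:
name | credits
Databases 301 | 3
Physics 201 | 3
Biology 201 | 3
History 101 | 3
Music 101 | 4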